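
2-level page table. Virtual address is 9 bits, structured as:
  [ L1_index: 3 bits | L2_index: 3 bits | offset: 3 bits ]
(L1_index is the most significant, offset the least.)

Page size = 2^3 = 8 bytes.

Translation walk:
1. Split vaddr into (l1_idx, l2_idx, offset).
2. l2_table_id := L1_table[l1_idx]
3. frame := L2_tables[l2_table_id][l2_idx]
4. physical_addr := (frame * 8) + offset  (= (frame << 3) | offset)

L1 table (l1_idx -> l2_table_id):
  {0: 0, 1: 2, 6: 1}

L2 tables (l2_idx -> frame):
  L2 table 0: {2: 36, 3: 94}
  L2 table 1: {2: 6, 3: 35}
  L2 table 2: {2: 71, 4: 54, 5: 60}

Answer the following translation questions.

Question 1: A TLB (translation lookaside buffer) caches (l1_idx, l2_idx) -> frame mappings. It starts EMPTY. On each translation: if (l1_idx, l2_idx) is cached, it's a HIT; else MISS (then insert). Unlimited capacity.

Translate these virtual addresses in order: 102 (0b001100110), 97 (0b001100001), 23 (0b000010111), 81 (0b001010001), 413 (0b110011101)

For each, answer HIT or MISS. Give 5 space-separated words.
vaddr=102: (1,4) not in TLB -> MISS, insert
vaddr=97: (1,4) in TLB -> HIT
vaddr=23: (0,2) not in TLB -> MISS, insert
vaddr=81: (1,2) not in TLB -> MISS, insert
vaddr=413: (6,3) not in TLB -> MISS, insert

Answer: MISS HIT MISS MISS MISS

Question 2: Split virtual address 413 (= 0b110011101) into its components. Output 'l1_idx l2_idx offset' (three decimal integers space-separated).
Answer: 6 3 5

Derivation:
vaddr = 413 = 0b110011101
  top 3 bits -> l1_idx = 6
  next 3 bits -> l2_idx = 3
  bottom 3 bits -> offset = 5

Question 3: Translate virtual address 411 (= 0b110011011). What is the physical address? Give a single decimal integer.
vaddr = 411 = 0b110011011
Split: l1_idx=6, l2_idx=3, offset=3
L1[6] = 1
L2[1][3] = 35
paddr = 35 * 8 + 3 = 283

Answer: 283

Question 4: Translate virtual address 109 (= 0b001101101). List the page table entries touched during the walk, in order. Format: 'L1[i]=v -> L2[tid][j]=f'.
vaddr = 109 = 0b001101101
Split: l1_idx=1, l2_idx=5, offset=5

Answer: L1[1]=2 -> L2[2][5]=60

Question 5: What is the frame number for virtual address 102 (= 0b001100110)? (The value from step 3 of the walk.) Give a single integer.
Answer: 54

Derivation:
vaddr = 102: l1_idx=1, l2_idx=4
L1[1] = 2; L2[2][4] = 54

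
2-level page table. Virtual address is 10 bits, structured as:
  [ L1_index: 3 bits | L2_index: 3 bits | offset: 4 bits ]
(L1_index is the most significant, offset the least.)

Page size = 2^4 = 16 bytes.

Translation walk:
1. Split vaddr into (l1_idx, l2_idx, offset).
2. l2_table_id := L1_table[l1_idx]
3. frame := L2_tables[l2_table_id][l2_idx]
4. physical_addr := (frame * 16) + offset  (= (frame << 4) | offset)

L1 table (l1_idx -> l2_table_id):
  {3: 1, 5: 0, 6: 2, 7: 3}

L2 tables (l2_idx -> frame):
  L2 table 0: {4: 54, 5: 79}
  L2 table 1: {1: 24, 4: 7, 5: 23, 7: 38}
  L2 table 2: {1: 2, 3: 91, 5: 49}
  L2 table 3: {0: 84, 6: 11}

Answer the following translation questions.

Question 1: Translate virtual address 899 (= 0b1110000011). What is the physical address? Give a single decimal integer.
Answer: 1347

Derivation:
vaddr = 899 = 0b1110000011
Split: l1_idx=7, l2_idx=0, offset=3
L1[7] = 3
L2[3][0] = 84
paddr = 84 * 16 + 3 = 1347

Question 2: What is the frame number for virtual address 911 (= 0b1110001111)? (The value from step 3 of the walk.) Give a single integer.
Answer: 84

Derivation:
vaddr = 911: l1_idx=7, l2_idx=0
L1[7] = 3; L2[3][0] = 84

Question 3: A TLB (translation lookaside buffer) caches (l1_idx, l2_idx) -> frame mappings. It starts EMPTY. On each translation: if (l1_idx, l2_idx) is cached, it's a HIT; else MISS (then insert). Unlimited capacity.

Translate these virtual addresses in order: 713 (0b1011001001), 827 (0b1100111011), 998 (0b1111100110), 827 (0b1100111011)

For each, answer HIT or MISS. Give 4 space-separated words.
Answer: MISS MISS MISS HIT

Derivation:
vaddr=713: (5,4) not in TLB -> MISS, insert
vaddr=827: (6,3) not in TLB -> MISS, insert
vaddr=998: (7,6) not in TLB -> MISS, insert
vaddr=827: (6,3) in TLB -> HIT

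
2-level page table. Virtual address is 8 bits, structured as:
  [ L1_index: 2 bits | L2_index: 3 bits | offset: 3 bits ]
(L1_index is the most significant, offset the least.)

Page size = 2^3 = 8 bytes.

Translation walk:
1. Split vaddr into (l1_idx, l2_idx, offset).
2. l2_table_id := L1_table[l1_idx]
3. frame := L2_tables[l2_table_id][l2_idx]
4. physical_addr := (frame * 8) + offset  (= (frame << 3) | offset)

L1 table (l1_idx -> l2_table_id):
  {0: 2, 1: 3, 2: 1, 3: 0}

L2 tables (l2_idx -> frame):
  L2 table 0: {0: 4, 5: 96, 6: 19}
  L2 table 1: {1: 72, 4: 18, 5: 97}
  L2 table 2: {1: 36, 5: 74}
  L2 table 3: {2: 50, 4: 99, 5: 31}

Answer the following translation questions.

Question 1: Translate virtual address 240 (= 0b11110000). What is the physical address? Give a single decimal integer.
vaddr = 240 = 0b11110000
Split: l1_idx=3, l2_idx=6, offset=0
L1[3] = 0
L2[0][6] = 19
paddr = 19 * 8 + 0 = 152

Answer: 152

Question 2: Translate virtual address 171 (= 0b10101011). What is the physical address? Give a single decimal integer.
vaddr = 171 = 0b10101011
Split: l1_idx=2, l2_idx=5, offset=3
L1[2] = 1
L2[1][5] = 97
paddr = 97 * 8 + 3 = 779

Answer: 779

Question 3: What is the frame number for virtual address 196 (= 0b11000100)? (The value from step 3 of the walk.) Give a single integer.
vaddr = 196: l1_idx=3, l2_idx=0
L1[3] = 0; L2[0][0] = 4

Answer: 4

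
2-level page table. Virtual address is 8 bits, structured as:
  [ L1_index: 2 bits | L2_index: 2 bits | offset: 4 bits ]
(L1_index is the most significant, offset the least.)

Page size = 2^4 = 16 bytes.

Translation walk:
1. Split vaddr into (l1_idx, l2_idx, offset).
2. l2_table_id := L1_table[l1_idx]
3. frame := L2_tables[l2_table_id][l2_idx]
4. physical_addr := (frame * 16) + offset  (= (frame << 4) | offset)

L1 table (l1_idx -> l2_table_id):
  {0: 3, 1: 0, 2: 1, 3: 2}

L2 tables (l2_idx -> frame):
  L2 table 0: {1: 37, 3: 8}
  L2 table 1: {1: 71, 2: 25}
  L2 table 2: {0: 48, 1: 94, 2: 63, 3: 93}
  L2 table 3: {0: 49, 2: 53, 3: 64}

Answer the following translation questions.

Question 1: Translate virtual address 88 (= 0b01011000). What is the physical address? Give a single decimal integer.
Answer: 600

Derivation:
vaddr = 88 = 0b01011000
Split: l1_idx=1, l2_idx=1, offset=8
L1[1] = 0
L2[0][1] = 37
paddr = 37 * 16 + 8 = 600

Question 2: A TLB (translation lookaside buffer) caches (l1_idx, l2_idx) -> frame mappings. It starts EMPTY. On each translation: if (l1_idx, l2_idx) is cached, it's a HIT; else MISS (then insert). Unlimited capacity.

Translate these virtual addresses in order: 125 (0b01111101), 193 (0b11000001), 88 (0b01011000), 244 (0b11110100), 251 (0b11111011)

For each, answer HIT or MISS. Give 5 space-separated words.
vaddr=125: (1,3) not in TLB -> MISS, insert
vaddr=193: (3,0) not in TLB -> MISS, insert
vaddr=88: (1,1) not in TLB -> MISS, insert
vaddr=244: (3,3) not in TLB -> MISS, insert
vaddr=251: (3,3) in TLB -> HIT

Answer: MISS MISS MISS MISS HIT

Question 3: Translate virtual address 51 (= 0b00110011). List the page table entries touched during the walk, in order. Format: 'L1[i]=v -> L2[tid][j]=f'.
vaddr = 51 = 0b00110011
Split: l1_idx=0, l2_idx=3, offset=3

Answer: L1[0]=3 -> L2[3][3]=64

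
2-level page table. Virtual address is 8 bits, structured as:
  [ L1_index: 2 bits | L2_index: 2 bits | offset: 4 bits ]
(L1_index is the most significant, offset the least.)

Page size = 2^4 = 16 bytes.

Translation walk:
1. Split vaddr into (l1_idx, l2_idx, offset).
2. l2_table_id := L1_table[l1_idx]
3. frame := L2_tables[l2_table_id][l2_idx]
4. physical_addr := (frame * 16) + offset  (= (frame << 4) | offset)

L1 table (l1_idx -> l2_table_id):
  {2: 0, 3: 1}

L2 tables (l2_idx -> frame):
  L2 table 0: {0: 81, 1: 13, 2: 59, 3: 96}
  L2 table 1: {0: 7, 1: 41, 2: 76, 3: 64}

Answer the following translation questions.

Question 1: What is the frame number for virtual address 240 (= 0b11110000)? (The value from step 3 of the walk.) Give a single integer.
Answer: 64

Derivation:
vaddr = 240: l1_idx=3, l2_idx=3
L1[3] = 1; L2[1][3] = 64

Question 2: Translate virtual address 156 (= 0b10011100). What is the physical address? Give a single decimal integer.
Answer: 220

Derivation:
vaddr = 156 = 0b10011100
Split: l1_idx=2, l2_idx=1, offset=12
L1[2] = 0
L2[0][1] = 13
paddr = 13 * 16 + 12 = 220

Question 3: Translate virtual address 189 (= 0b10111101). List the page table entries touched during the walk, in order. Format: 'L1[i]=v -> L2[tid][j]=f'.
vaddr = 189 = 0b10111101
Split: l1_idx=2, l2_idx=3, offset=13

Answer: L1[2]=0 -> L2[0][3]=96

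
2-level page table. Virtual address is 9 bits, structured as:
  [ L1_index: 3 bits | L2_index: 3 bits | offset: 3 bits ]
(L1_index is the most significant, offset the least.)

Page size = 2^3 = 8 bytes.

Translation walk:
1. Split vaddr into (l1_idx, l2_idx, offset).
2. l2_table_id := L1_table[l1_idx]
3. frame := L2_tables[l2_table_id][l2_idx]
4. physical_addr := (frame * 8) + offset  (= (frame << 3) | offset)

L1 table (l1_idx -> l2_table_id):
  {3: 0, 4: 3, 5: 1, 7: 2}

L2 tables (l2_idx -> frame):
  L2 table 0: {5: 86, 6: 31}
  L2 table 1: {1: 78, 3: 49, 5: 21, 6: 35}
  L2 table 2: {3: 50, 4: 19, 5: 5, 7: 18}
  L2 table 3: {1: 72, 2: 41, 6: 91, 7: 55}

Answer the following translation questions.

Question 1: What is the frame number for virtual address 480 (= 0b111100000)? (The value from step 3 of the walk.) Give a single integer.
vaddr = 480: l1_idx=7, l2_idx=4
L1[7] = 2; L2[2][4] = 19

Answer: 19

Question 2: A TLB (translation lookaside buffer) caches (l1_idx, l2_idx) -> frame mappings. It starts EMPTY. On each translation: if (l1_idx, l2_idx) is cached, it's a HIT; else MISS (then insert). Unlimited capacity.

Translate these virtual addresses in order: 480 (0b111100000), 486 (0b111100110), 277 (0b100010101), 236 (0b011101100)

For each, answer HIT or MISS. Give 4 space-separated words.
Answer: MISS HIT MISS MISS

Derivation:
vaddr=480: (7,4) not in TLB -> MISS, insert
vaddr=486: (7,4) in TLB -> HIT
vaddr=277: (4,2) not in TLB -> MISS, insert
vaddr=236: (3,5) not in TLB -> MISS, insert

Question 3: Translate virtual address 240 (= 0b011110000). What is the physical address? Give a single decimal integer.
Answer: 248

Derivation:
vaddr = 240 = 0b011110000
Split: l1_idx=3, l2_idx=6, offset=0
L1[3] = 0
L2[0][6] = 31
paddr = 31 * 8 + 0 = 248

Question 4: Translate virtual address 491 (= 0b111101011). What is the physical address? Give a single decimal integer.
vaddr = 491 = 0b111101011
Split: l1_idx=7, l2_idx=5, offset=3
L1[7] = 2
L2[2][5] = 5
paddr = 5 * 8 + 3 = 43

Answer: 43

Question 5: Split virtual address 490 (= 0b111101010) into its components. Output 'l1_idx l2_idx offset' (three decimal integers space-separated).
vaddr = 490 = 0b111101010
  top 3 bits -> l1_idx = 7
  next 3 bits -> l2_idx = 5
  bottom 3 bits -> offset = 2

Answer: 7 5 2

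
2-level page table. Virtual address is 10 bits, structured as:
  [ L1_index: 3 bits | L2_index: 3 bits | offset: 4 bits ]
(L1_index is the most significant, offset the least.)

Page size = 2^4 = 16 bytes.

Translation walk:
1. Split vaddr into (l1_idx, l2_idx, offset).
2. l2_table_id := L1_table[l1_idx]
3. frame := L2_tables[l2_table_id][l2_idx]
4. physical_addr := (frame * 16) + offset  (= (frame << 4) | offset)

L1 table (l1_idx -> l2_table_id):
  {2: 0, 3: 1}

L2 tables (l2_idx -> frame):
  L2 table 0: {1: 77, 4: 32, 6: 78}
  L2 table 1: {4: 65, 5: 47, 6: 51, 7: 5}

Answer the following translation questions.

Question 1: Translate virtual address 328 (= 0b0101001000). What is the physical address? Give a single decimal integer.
Answer: 520

Derivation:
vaddr = 328 = 0b0101001000
Split: l1_idx=2, l2_idx=4, offset=8
L1[2] = 0
L2[0][4] = 32
paddr = 32 * 16 + 8 = 520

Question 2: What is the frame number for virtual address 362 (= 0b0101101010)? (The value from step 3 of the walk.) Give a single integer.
vaddr = 362: l1_idx=2, l2_idx=6
L1[2] = 0; L2[0][6] = 78

Answer: 78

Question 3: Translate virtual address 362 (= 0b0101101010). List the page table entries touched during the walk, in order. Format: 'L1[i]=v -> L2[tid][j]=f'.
Answer: L1[2]=0 -> L2[0][6]=78

Derivation:
vaddr = 362 = 0b0101101010
Split: l1_idx=2, l2_idx=6, offset=10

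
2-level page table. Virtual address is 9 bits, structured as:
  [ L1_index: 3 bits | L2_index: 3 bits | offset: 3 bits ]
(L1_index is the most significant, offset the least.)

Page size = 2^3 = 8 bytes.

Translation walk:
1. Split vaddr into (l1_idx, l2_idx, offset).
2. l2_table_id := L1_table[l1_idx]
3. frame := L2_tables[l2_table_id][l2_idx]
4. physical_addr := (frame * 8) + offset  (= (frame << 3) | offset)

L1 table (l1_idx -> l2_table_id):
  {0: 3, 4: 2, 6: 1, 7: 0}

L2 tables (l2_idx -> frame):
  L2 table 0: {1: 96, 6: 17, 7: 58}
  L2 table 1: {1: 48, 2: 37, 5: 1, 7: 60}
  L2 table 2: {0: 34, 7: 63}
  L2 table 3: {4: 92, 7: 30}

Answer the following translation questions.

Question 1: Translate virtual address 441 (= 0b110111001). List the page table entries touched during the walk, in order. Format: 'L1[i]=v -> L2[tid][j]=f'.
vaddr = 441 = 0b110111001
Split: l1_idx=6, l2_idx=7, offset=1

Answer: L1[6]=1 -> L2[1][7]=60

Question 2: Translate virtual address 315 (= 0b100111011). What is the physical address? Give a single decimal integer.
vaddr = 315 = 0b100111011
Split: l1_idx=4, l2_idx=7, offset=3
L1[4] = 2
L2[2][7] = 63
paddr = 63 * 8 + 3 = 507

Answer: 507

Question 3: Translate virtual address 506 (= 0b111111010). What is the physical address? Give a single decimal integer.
Answer: 466

Derivation:
vaddr = 506 = 0b111111010
Split: l1_idx=7, l2_idx=7, offset=2
L1[7] = 0
L2[0][7] = 58
paddr = 58 * 8 + 2 = 466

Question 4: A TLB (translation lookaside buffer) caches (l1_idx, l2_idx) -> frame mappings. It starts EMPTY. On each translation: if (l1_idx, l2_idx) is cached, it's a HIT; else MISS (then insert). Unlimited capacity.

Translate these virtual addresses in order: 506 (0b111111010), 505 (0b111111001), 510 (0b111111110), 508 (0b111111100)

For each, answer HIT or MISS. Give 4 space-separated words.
vaddr=506: (7,7) not in TLB -> MISS, insert
vaddr=505: (7,7) in TLB -> HIT
vaddr=510: (7,7) in TLB -> HIT
vaddr=508: (7,7) in TLB -> HIT

Answer: MISS HIT HIT HIT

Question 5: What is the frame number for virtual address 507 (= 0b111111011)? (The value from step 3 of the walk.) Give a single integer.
vaddr = 507: l1_idx=7, l2_idx=7
L1[7] = 0; L2[0][7] = 58

Answer: 58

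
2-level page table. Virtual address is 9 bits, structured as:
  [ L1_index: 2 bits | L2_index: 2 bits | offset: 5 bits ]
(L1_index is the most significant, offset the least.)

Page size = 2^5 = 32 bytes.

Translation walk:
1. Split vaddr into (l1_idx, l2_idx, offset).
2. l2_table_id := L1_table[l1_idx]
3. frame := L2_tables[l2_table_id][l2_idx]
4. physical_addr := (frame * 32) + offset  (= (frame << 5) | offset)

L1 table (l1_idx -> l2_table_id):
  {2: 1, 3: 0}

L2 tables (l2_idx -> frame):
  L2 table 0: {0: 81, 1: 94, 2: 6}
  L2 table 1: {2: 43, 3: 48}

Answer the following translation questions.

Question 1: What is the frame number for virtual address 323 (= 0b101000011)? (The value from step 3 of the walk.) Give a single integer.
vaddr = 323: l1_idx=2, l2_idx=2
L1[2] = 1; L2[1][2] = 43

Answer: 43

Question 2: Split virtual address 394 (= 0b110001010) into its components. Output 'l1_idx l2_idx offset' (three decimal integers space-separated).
vaddr = 394 = 0b110001010
  top 2 bits -> l1_idx = 3
  next 2 bits -> l2_idx = 0
  bottom 5 bits -> offset = 10

Answer: 3 0 10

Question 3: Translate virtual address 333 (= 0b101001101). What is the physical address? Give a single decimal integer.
Answer: 1389

Derivation:
vaddr = 333 = 0b101001101
Split: l1_idx=2, l2_idx=2, offset=13
L1[2] = 1
L2[1][2] = 43
paddr = 43 * 32 + 13 = 1389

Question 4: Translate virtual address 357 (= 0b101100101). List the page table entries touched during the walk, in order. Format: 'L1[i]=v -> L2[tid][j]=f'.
vaddr = 357 = 0b101100101
Split: l1_idx=2, l2_idx=3, offset=5

Answer: L1[2]=1 -> L2[1][3]=48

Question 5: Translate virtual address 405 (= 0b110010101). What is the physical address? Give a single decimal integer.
Answer: 2613

Derivation:
vaddr = 405 = 0b110010101
Split: l1_idx=3, l2_idx=0, offset=21
L1[3] = 0
L2[0][0] = 81
paddr = 81 * 32 + 21 = 2613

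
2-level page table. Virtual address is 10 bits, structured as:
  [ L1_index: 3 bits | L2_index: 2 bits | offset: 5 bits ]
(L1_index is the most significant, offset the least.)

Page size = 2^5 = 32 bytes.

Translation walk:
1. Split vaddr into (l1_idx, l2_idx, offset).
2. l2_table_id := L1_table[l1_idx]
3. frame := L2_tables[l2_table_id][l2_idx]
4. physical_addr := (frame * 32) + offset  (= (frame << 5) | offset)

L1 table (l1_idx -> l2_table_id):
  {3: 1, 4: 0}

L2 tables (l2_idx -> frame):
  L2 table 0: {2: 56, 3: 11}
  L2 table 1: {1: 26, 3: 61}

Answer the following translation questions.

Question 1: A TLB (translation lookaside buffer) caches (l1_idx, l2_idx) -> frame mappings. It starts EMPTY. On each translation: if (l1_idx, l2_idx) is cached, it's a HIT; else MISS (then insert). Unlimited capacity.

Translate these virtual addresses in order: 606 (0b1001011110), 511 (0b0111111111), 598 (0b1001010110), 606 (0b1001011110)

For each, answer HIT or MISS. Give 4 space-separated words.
vaddr=606: (4,2) not in TLB -> MISS, insert
vaddr=511: (3,3) not in TLB -> MISS, insert
vaddr=598: (4,2) in TLB -> HIT
vaddr=606: (4,2) in TLB -> HIT

Answer: MISS MISS HIT HIT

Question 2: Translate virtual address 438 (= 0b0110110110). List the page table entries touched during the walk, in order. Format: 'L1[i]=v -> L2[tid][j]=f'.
Answer: L1[3]=1 -> L2[1][1]=26

Derivation:
vaddr = 438 = 0b0110110110
Split: l1_idx=3, l2_idx=1, offset=22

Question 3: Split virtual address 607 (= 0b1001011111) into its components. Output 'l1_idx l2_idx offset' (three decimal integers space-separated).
vaddr = 607 = 0b1001011111
  top 3 bits -> l1_idx = 4
  next 2 bits -> l2_idx = 2
  bottom 5 bits -> offset = 31

Answer: 4 2 31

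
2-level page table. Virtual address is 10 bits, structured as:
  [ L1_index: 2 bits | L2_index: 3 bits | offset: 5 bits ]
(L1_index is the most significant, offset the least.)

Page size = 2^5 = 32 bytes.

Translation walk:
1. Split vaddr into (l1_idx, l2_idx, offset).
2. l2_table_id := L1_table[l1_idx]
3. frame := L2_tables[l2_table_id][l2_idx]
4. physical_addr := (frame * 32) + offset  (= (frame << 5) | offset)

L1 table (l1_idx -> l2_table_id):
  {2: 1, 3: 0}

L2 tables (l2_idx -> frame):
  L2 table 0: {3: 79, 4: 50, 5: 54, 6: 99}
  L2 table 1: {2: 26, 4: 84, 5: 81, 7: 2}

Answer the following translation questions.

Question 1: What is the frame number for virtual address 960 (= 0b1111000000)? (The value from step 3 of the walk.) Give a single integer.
vaddr = 960: l1_idx=3, l2_idx=6
L1[3] = 0; L2[0][6] = 99

Answer: 99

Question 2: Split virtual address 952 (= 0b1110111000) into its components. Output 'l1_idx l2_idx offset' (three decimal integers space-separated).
Answer: 3 5 24

Derivation:
vaddr = 952 = 0b1110111000
  top 2 bits -> l1_idx = 3
  next 3 bits -> l2_idx = 5
  bottom 5 bits -> offset = 24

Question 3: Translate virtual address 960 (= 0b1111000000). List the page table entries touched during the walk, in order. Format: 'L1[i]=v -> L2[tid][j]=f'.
Answer: L1[3]=0 -> L2[0][6]=99

Derivation:
vaddr = 960 = 0b1111000000
Split: l1_idx=3, l2_idx=6, offset=0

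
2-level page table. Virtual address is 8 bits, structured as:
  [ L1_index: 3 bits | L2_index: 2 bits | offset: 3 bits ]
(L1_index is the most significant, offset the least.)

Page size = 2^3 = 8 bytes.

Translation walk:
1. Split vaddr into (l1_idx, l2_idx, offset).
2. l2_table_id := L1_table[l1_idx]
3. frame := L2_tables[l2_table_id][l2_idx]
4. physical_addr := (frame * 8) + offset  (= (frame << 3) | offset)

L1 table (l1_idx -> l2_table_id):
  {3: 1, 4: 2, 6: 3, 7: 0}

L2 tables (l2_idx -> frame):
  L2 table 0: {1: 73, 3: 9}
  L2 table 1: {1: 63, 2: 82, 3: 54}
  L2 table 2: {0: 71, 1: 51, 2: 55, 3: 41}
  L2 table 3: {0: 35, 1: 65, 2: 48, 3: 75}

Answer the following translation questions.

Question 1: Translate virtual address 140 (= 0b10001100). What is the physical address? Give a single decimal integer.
vaddr = 140 = 0b10001100
Split: l1_idx=4, l2_idx=1, offset=4
L1[4] = 2
L2[2][1] = 51
paddr = 51 * 8 + 4 = 412

Answer: 412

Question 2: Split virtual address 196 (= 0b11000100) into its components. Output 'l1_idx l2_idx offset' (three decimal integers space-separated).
vaddr = 196 = 0b11000100
  top 3 bits -> l1_idx = 6
  next 2 bits -> l2_idx = 0
  bottom 3 bits -> offset = 4

Answer: 6 0 4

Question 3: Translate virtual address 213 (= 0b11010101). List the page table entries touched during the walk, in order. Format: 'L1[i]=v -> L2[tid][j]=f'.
vaddr = 213 = 0b11010101
Split: l1_idx=6, l2_idx=2, offset=5

Answer: L1[6]=3 -> L2[3][2]=48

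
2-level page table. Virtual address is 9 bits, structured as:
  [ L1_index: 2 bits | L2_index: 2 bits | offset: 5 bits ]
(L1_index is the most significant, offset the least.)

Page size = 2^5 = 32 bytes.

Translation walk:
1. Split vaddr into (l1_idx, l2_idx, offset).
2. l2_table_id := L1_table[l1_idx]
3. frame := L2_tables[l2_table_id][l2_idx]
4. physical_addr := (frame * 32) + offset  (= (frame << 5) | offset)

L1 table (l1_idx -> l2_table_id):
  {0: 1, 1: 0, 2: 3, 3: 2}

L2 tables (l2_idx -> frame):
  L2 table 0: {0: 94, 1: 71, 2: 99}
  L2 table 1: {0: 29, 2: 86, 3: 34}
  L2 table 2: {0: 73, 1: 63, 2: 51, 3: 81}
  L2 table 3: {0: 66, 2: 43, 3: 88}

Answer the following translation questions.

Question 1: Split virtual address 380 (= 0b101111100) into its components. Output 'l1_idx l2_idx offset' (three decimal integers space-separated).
vaddr = 380 = 0b101111100
  top 2 bits -> l1_idx = 2
  next 2 bits -> l2_idx = 3
  bottom 5 bits -> offset = 28

Answer: 2 3 28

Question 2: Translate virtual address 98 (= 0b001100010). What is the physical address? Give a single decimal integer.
vaddr = 98 = 0b001100010
Split: l1_idx=0, l2_idx=3, offset=2
L1[0] = 1
L2[1][3] = 34
paddr = 34 * 32 + 2 = 1090

Answer: 1090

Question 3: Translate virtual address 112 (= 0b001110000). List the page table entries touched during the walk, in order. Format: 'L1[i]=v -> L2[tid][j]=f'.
vaddr = 112 = 0b001110000
Split: l1_idx=0, l2_idx=3, offset=16

Answer: L1[0]=1 -> L2[1][3]=34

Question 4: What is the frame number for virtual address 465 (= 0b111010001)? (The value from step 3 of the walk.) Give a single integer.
vaddr = 465: l1_idx=3, l2_idx=2
L1[3] = 2; L2[2][2] = 51

Answer: 51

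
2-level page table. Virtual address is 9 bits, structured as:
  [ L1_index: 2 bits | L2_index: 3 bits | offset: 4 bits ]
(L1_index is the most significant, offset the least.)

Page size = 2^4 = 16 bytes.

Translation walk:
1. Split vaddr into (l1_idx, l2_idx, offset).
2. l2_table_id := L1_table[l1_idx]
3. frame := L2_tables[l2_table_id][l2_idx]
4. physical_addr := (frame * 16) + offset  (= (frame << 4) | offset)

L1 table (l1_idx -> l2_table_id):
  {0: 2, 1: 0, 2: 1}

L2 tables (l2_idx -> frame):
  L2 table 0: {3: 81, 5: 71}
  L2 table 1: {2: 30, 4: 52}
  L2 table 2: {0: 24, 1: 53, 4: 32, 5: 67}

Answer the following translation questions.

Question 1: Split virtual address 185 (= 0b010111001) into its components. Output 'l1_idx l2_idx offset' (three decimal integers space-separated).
Answer: 1 3 9

Derivation:
vaddr = 185 = 0b010111001
  top 2 bits -> l1_idx = 1
  next 3 bits -> l2_idx = 3
  bottom 4 bits -> offset = 9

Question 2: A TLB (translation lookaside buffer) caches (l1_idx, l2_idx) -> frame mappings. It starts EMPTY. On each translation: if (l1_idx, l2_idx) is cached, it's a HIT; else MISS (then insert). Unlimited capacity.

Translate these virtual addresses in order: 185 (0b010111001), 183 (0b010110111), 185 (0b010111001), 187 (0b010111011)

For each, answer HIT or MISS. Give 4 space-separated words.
vaddr=185: (1,3) not in TLB -> MISS, insert
vaddr=183: (1,3) in TLB -> HIT
vaddr=185: (1,3) in TLB -> HIT
vaddr=187: (1,3) in TLB -> HIT

Answer: MISS HIT HIT HIT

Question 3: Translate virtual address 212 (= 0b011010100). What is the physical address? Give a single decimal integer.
vaddr = 212 = 0b011010100
Split: l1_idx=1, l2_idx=5, offset=4
L1[1] = 0
L2[0][5] = 71
paddr = 71 * 16 + 4 = 1140

Answer: 1140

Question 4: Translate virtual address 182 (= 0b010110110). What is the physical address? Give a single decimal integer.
vaddr = 182 = 0b010110110
Split: l1_idx=1, l2_idx=3, offset=6
L1[1] = 0
L2[0][3] = 81
paddr = 81 * 16 + 6 = 1302

Answer: 1302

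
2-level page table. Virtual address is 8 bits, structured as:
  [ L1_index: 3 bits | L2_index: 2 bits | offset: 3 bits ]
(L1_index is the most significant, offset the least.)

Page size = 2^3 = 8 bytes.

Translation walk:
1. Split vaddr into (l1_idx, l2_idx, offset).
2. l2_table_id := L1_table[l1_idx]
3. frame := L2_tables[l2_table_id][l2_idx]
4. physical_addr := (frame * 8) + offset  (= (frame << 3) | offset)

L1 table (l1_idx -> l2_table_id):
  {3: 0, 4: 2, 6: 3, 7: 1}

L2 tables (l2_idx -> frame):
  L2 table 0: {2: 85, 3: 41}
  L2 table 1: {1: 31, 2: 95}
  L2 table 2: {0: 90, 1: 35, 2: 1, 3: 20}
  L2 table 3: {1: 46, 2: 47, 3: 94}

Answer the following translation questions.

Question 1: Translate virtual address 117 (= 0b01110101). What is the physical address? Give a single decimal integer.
vaddr = 117 = 0b01110101
Split: l1_idx=3, l2_idx=2, offset=5
L1[3] = 0
L2[0][2] = 85
paddr = 85 * 8 + 5 = 685

Answer: 685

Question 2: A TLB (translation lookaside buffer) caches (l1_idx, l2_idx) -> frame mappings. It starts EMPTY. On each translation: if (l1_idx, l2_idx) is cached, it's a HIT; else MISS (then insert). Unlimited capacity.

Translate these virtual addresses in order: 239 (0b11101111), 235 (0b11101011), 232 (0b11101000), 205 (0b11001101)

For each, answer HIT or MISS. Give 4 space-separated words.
vaddr=239: (7,1) not in TLB -> MISS, insert
vaddr=235: (7,1) in TLB -> HIT
vaddr=232: (7,1) in TLB -> HIT
vaddr=205: (6,1) not in TLB -> MISS, insert

Answer: MISS HIT HIT MISS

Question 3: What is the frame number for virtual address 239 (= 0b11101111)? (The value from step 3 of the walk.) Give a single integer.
Answer: 31

Derivation:
vaddr = 239: l1_idx=7, l2_idx=1
L1[7] = 1; L2[1][1] = 31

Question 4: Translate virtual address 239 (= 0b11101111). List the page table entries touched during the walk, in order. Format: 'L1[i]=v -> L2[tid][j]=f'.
vaddr = 239 = 0b11101111
Split: l1_idx=7, l2_idx=1, offset=7

Answer: L1[7]=1 -> L2[1][1]=31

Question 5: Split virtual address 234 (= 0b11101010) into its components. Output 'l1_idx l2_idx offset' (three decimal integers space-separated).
vaddr = 234 = 0b11101010
  top 3 bits -> l1_idx = 7
  next 2 bits -> l2_idx = 1
  bottom 3 bits -> offset = 2

Answer: 7 1 2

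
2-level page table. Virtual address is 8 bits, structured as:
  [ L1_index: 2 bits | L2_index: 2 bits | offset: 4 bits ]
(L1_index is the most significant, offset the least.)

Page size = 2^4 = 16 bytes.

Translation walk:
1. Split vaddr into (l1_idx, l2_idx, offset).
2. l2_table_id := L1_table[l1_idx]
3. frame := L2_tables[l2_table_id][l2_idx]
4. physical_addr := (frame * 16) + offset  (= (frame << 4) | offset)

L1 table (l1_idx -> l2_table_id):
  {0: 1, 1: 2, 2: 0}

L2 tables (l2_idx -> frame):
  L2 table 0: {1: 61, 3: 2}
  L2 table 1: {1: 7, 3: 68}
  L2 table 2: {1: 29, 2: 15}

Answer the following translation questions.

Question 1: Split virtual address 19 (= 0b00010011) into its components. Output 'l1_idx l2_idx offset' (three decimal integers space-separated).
vaddr = 19 = 0b00010011
  top 2 bits -> l1_idx = 0
  next 2 bits -> l2_idx = 1
  bottom 4 bits -> offset = 3

Answer: 0 1 3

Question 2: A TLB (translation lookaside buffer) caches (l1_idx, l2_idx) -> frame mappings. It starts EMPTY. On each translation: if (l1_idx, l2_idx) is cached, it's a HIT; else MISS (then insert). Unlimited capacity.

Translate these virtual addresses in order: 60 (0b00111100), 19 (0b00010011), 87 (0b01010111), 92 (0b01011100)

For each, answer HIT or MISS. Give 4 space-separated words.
vaddr=60: (0,3) not in TLB -> MISS, insert
vaddr=19: (0,1) not in TLB -> MISS, insert
vaddr=87: (1,1) not in TLB -> MISS, insert
vaddr=92: (1,1) in TLB -> HIT

Answer: MISS MISS MISS HIT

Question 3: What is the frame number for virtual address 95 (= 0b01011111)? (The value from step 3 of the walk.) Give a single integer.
vaddr = 95: l1_idx=1, l2_idx=1
L1[1] = 2; L2[2][1] = 29

Answer: 29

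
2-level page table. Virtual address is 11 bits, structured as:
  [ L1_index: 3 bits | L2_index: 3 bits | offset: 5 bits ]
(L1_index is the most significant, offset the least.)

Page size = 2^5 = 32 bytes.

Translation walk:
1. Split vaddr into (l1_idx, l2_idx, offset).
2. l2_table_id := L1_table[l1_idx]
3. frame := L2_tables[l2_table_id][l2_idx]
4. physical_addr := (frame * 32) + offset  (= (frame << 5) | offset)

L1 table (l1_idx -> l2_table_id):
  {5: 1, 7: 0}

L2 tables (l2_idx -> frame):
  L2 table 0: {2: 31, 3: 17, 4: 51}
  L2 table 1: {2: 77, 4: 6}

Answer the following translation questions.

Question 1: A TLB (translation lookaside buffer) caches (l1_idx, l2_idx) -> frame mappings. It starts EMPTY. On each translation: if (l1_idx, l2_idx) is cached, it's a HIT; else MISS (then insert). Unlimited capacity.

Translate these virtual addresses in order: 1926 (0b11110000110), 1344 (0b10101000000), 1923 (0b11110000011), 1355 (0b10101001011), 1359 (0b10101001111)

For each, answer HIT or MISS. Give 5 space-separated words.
Answer: MISS MISS HIT HIT HIT

Derivation:
vaddr=1926: (7,4) not in TLB -> MISS, insert
vaddr=1344: (5,2) not in TLB -> MISS, insert
vaddr=1923: (7,4) in TLB -> HIT
vaddr=1355: (5,2) in TLB -> HIT
vaddr=1359: (5,2) in TLB -> HIT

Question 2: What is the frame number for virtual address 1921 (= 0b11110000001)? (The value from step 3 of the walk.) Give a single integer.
vaddr = 1921: l1_idx=7, l2_idx=4
L1[7] = 0; L2[0][4] = 51

Answer: 51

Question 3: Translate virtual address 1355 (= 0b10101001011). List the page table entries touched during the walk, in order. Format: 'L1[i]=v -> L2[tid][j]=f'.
Answer: L1[5]=1 -> L2[1][2]=77

Derivation:
vaddr = 1355 = 0b10101001011
Split: l1_idx=5, l2_idx=2, offset=11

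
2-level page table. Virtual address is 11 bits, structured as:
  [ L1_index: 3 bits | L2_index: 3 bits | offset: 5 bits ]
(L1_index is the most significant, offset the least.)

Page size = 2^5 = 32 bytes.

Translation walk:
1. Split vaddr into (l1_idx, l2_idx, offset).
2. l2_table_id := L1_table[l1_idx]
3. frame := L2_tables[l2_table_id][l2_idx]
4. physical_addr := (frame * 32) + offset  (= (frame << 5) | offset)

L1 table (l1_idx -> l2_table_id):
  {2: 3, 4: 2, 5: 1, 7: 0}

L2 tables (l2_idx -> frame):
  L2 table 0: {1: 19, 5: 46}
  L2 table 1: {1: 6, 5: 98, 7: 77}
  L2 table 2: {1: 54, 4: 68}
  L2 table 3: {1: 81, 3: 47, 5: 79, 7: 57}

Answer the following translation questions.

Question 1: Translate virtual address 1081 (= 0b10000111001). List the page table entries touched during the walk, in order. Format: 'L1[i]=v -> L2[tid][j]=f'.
Answer: L1[4]=2 -> L2[2][1]=54

Derivation:
vaddr = 1081 = 0b10000111001
Split: l1_idx=4, l2_idx=1, offset=25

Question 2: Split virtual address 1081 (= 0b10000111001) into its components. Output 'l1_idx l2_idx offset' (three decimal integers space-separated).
Answer: 4 1 25

Derivation:
vaddr = 1081 = 0b10000111001
  top 3 bits -> l1_idx = 4
  next 3 bits -> l2_idx = 1
  bottom 5 bits -> offset = 25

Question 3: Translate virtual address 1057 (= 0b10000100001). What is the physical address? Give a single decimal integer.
vaddr = 1057 = 0b10000100001
Split: l1_idx=4, l2_idx=1, offset=1
L1[4] = 2
L2[2][1] = 54
paddr = 54 * 32 + 1 = 1729

Answer: 1729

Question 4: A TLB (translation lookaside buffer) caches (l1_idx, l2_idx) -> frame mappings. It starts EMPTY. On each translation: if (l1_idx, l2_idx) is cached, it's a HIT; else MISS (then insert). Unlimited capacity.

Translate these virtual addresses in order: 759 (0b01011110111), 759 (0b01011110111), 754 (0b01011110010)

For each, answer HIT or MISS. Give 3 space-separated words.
vaddr=759: (2,7) not in TLB -> MISS, insert
vaddr=759: (2,7) in TLB -> HIT
vaddr=754: (2,7) in TLB -> HIT

Answer: MISS HIT HIT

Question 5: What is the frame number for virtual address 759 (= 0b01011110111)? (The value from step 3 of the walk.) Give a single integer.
Answer: 57

Derivation:
vaddr = 759: l1_idx=2, l2_idx=7
L1[2] = 3; L2[3][7] = 57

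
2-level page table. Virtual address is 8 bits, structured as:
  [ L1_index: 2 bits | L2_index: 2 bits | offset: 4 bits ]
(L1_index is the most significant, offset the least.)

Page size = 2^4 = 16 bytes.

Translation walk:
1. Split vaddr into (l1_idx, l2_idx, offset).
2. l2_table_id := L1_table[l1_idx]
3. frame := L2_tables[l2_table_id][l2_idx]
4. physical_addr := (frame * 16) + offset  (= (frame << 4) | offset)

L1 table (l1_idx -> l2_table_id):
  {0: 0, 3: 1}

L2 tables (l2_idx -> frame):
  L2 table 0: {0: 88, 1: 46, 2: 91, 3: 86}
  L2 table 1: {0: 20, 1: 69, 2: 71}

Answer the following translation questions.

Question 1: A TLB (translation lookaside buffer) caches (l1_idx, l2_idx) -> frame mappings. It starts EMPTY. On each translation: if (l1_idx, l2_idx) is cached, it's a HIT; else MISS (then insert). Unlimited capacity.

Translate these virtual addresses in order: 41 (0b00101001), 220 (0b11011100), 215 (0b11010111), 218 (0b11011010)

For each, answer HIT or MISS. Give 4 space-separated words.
Answer: MISS MISS HIT HIT

Derivation:
vaddr=41: (0,2) not in TLB -> MISS, insert
vaddr=220: (3,1) not in TLB -> MISS, insert
vaddr=215: (3,1) in TLB -> HIT
vaddr=218: (3,1) in TLB -> HIT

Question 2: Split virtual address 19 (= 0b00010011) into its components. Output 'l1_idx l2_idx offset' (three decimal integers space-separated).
Answer: 0 1 3

Derivation:
vaddr = 19 = 0b00010011
  top 2 bits -> l1_idx = 0
  next 2 bits -> l2_idx = 1
  bottom 4 bits -> offset = 3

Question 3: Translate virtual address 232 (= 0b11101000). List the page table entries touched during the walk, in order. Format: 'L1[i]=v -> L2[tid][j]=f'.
Answer: L1[3]=1 -> L2[1][2]=71

Derivation:
vaddr = 232 = 0b11101000
Split: l1_idx=3, l2_idx=2, offset=8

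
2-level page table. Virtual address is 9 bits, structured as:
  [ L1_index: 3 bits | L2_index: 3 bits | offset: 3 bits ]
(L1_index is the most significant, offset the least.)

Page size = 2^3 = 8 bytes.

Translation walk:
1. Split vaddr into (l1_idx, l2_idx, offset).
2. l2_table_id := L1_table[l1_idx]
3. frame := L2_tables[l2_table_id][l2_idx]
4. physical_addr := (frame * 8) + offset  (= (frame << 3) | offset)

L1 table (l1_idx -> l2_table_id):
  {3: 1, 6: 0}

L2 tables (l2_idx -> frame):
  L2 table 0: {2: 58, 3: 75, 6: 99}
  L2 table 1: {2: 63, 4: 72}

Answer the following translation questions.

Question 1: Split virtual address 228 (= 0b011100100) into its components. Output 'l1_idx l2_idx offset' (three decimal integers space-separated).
vaddr = 228 = 0b011100100
  top 3 bits -> l1_idx = 3
  next 3 bits -> l2_idx = 4
  bottom 3 bits -> offset = 4

Answer: 3 4 4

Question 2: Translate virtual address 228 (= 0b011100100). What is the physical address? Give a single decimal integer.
vaddr = 228 = 0b011100100
Split: l1_idx=3, l2_idx=4, offset=4
L1[3] = 1
L2[1][4] = 72
paddr = 72 * 8 + 4 = 580

Answer: 580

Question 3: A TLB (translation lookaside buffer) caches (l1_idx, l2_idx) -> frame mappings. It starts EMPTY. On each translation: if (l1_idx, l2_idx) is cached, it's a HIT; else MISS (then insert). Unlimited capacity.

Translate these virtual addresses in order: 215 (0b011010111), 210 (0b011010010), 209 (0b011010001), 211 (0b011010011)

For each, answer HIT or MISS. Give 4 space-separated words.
Answer: MISS HIT HIT HIT

Derivation:
vaddr=215: (3,2) not in TLB -> MISS, insert
vaddr=210: (3,2) in TLB -> HIT
vaddr=209: (3,2) in TLB -> HIT
vaddr=211: (3,2) in TLB -> HIT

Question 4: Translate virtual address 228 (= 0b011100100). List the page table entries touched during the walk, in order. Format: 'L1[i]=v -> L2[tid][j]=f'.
Answer: L1[3]=1 -> L2[1][4]=72

Derivation:
vaddr = 228 = 0b011100100
Split: l1_idx=3, l2_idx=4, offset=4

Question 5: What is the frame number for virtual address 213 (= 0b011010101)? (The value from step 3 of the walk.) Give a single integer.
Answer: 63

Derivation:
vaddr = 213: l1_idx=3, l2_idx=2
L1[3] = 1; L2[1][2] = 63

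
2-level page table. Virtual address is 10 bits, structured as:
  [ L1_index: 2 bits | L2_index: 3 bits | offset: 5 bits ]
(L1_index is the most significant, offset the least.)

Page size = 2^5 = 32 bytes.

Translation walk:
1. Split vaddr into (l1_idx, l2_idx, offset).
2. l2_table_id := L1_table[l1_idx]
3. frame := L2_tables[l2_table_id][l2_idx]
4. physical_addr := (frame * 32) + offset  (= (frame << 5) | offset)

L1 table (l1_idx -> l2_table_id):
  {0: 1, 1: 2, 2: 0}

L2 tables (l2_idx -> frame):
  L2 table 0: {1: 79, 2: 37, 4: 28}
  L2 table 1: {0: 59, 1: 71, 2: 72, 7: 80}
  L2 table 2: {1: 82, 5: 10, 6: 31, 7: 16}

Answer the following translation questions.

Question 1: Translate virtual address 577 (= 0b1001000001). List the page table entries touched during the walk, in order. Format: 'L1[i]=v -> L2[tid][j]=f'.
Answer: L1[2]=0 -> L2[0][2]=37

Derivation:
vaddr = 577 = 0b1001000001
Split: l1_idx=2, l2_idx=2, offset=1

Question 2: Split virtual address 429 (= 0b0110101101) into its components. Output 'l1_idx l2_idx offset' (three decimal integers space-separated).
vaddr = 429 = 0b0110101101
  top 2 bits -> l1_idx = 1
  next 3 bits -> l2_idx = 5
  bottom 5 bits -> offset = 13

Answer: 1 5 13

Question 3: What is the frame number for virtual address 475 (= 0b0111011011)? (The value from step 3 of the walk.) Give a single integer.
vaddr = 475: l1_idx=1, l2_idx=6
L1[1] = 2; L2[2][6] = 31

Answer: 31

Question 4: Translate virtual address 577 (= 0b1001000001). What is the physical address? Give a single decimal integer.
vaddr = 577 = 0b1001000001
Split: l1_idx=2, l2_idx=2, offset=1
L1[2] = 0
L2[0][2] = 37
paddr = 37 * 32 + 1 = 1185

Answer: 1185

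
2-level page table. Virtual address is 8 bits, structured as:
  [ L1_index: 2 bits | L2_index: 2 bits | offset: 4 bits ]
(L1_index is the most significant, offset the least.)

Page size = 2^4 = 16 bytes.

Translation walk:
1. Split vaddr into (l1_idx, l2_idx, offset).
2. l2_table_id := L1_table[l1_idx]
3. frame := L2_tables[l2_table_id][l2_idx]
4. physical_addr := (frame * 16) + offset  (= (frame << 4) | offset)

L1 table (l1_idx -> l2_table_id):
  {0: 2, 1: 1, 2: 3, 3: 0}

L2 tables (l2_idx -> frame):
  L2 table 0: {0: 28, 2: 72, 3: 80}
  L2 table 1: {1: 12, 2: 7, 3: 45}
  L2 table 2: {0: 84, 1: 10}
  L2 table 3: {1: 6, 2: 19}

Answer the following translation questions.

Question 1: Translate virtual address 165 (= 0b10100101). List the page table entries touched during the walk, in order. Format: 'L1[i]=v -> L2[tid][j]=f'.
Answer: L1[2]=3 -> L2[3][2]=19

Derivation:
vaddr = 165 = 0b10100101
Split: l1_idx=2, l2_idx=2, offset=5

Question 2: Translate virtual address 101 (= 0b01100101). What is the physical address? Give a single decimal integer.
vaddr = 101 = 0b01100101
Split: l1_idx=1, l2_idx=2, offset=5
L1[1] = 1
L2[1][2] = 7
paddr = 7 * 16 + 5 = 117

Answer: 117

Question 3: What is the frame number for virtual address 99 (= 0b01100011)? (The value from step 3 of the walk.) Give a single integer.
vaddr = 99: l1_idx=1, l2_idx=2
L1[1] = 1; L2[1][2] = 7

Answer: 7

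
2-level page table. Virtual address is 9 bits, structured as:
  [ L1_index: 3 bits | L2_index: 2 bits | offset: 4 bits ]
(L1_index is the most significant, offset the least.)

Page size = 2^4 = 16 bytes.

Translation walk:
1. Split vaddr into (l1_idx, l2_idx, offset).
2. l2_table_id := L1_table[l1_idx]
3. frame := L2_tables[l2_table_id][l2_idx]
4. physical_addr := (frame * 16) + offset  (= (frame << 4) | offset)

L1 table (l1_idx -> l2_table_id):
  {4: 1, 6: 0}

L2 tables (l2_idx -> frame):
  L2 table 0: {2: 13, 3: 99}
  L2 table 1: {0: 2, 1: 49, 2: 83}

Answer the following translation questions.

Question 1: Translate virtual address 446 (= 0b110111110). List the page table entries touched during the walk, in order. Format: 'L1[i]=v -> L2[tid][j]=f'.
Answer: L1[6]=0 -> L2[0][3]=99

Derivation:
vaddr = 446 = 0b110111110
Split: l1_idx=6, l2_idx=3, offset=14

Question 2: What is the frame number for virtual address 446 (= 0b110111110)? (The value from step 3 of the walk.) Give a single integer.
Answer: 99

Derivation:
vaddr = 446: l1_idx=6, l2_idx=3
L1[6] = 0; L2[0][3] = 99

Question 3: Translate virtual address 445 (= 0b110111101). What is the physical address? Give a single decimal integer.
vaddr = 445 = 0b110111101
Split: l1_idx=6, l2_idx=3, offset=13
L1[6] = 0
L2[0][3] = 99
paddr = 99 * 16 + 13 = 1597

Answer: 1597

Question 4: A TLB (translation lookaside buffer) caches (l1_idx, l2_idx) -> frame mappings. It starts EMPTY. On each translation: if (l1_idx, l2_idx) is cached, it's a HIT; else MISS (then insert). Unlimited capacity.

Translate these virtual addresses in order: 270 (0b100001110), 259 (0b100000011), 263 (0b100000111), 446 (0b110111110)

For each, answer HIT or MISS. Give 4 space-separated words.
vaddr=270: (4,0) not in TLB -> MISS, insert
vaddr=259: (4,0) in TLB -> HIT
vaddr=263: (4,0) in TLB -> HIT
vaddr=446: (6,3) not in TLB -> MISS, insert

Answer: MISS HIT HIT MISS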